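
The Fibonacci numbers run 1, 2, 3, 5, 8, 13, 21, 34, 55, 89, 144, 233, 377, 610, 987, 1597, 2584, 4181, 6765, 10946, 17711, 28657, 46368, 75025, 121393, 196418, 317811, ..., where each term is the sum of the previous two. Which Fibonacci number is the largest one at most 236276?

196418 ≤ 236276 < 317811, so the largest Fibonacci number not exceeding 236276 is 196418.

196418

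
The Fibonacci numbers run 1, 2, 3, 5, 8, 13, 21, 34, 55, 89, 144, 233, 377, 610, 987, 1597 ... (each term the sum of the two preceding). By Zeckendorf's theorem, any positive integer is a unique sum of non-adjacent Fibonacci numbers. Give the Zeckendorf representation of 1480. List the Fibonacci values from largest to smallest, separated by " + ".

987 + 377 + 89 + 21 + 5 + 1

Greedily peel off the largest Fibonacci term at each step:
subtract 987 from 1480: 493 remains
subtract 377 from 493: 116 remains
subtract 89 from 116: 27 remains
subtract 21 from 27: 6 remains
subtract 5 from 6: 1 remains
subtract 1 from 1: 0 remains
So 1480 = 987 + 377 + 89 + 21 + 5 + 1, with no two terms consecutive in the sequence.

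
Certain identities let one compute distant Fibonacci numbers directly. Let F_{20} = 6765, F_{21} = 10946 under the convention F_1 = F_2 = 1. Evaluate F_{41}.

By the addition formula F_{m+n} = F_m F_{n+1} + F_{m−1} F_n with m=21, n=20: F_{41} = 10946·10946 + 6765·6765 = 119814916 + 45765225 = 165580141.

165580141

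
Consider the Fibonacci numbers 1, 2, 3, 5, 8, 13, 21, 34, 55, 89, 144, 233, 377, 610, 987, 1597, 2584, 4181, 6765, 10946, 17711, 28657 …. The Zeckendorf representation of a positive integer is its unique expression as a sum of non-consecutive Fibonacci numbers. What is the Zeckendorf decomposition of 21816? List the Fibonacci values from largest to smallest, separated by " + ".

17711 + 2584 + 987 + 377 + 144 + 13

21816: greatest Fibonacci not exceeding it is 17711, leaving 4105
4105: greatest Fibonacci not exceeding it is 2584, leaving 1521
1521: greatest Fibonacci not exceeding it is 987, leaving 534
534: greatest Fibonacci not exceeding it is 377, leaving 157
157: greatest Fibonacci not exceeding it is 144, leaving 13
13: greatest Fibonacci not exceeding it is 13, leaving 0
So 21816 = 17711 + 2584 + 987 + 377 + 144 + 13, with no two terms consecutive in the sequence.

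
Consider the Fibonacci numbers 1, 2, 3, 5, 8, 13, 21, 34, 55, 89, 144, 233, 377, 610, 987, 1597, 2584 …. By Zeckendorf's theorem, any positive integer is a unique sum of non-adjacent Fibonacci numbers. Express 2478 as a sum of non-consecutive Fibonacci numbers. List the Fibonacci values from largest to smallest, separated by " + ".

1597 + 610 + 233 + 34 + 3 + 1

Repeatedly subtract the largest Fibonacci number that fits:
2478 − 1597 = 881
881 − 610 = 271
271 − 233 = 38
38 − 34 = 4
4 − 3 = 1
1 − 1 = 0
So 2478 = 1597 + 610 + 233 + 34 + 3 + 1, with no two terms consecutive in the sequence.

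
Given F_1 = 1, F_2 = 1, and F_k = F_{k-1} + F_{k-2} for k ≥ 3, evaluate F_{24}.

46368

Iterating the recurrence up to F_{20} = 6765 and F_{19} = 4181:
F_{21} = F_{20} + F_{19} = 6765 + 4181 = 10946
F_{22} = F_{21} + F_{20} = 10946 + 6765 = 17711
F_{23} = F_{22} + F_{21} = 17711 + 10946 = 28657
F_{24} = F_{23} + F_{22} = 28657 + 17711 = 46368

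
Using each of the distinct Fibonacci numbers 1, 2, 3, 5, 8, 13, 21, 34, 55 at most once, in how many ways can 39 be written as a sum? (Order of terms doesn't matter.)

5

39 = 34+5 = 34+3+2 = 21+13+5 = 21+13+3+2 = 21+8+5+3+2 — 5 representations.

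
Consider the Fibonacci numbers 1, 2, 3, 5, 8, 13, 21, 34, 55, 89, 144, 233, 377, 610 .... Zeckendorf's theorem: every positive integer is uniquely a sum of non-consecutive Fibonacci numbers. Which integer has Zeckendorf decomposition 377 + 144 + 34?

555

377 + 144 + 34 = 555.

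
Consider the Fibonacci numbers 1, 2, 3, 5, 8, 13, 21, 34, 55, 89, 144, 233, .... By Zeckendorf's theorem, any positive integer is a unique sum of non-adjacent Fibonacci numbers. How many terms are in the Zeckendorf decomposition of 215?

215: greatest Fibonacci not exceeding it is 144, leaving 71
71: greatest Fibonacci not exceeding it is 55, leaving 16
16: greatest Fibonacci not exceeding it is 13, leaving 3
3: greatest Fibonacci not exceeding it is 3, leaving 0
215 = 144 + 55 + 13 + 3, which has 4 terms.

4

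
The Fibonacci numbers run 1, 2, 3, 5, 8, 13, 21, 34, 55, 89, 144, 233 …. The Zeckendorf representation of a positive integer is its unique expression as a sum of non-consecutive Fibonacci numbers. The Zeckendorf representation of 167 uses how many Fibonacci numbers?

Repeatedly subtract the largest Fibonacci number that fits:
167 − 144 = 23
23 − 21 = 2
2 − 2 = 0
167 = 144 + 21 + 2, which has 3 terms.

3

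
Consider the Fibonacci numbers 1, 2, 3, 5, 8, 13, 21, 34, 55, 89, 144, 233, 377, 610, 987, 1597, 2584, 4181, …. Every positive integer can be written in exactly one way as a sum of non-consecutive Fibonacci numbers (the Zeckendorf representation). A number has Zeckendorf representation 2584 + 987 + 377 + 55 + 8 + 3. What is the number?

2584 + 987 + 377 + 55 + 8 + 3 = 4014.

4014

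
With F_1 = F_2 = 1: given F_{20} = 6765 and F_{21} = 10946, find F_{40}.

102334155

By the doubling identity F_{2k} = F_k(2F_{k+1} − F_k): F_{40} = 6765·(2·10946 − 6765) = 6765·15127 = 102334155.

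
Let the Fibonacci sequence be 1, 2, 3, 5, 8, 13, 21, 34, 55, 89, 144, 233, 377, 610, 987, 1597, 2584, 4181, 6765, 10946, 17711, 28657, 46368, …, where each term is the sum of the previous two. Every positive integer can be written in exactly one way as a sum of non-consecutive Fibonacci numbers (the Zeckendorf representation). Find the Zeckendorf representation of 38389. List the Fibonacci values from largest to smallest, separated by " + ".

Repeatedly subtract the largest Fibonacci number that fits:
take 28657 (≤ 38389); 38389 − 28657 = 9732
take 6765 (≤ 9732); 9732 − 6765 = 2967
take 2584 (≤ 2967); 2967 − 2584 = 383
take 377 (≤ 383); 383 − 377 = 6
take 5 (≤ 6); 6 − 5 = 1
take 1 (≤ 1); 1 − 1 = 0
So 38389 = 28657 + 6765 + 2584 + 377 + 5 + 1, with no two terms consecutive in the sequence.

28657 + 6765 + 2584 + 377 + 5 + 1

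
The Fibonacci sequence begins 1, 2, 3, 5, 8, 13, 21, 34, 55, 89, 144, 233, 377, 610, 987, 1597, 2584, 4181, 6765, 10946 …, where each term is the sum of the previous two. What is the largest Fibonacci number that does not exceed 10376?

6765 ≤ 10376 < 10946, so the largest Fibonacci number not exceeding 10376 is 6765.

6765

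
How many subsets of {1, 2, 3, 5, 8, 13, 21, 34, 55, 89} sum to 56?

4

Starting from the Zeckendorf form and repeatedly splitting a term F_k into F_{k−1} + F_{k−2} (when neither is already used) reaches every representation.
56 = 55+1 = 34+21+1 = 34+13+8+1 = … (1 more), for 4 in all.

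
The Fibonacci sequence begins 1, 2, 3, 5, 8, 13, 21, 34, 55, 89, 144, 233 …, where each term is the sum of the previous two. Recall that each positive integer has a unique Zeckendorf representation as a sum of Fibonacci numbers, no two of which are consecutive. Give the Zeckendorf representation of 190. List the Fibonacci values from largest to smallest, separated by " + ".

subtract 144 from 190: 46 remains
subtract 34 from 46: 12 remains
subtract 8 from 12: 4 remains
subtract 3 from 4: 1 remains
subtract 1 from 1: 0 remains
So 190 = 144 + 34 + 8 + 3 + 1, with no two terms consecutive in the sequence.

144 + 34 + 8 + 3 + 1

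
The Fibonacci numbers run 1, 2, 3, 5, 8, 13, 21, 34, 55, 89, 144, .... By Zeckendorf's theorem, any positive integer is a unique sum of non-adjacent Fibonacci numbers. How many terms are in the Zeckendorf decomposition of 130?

Greedily peel off the largest Fibonacci term at each step:
largest Fibonacci ≤ 130 is 89; 130 − 89 = 41
largest Fibonacci ≤ 41 is 34; 41 − 34 = 7
largest Fibonacci ≤ 7 is 5; 7 − 5 = 2
largest Fibonacci ≤ 2 is 2; 2 − 2 = 0
130 = 89 + 34 + 5 + 2, which has 4 terms.

4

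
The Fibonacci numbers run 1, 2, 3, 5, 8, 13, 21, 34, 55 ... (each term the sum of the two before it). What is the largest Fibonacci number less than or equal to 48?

34

34 ≤ 48 < 55, so the largest Fibonacci number not exceeding 48 is 34.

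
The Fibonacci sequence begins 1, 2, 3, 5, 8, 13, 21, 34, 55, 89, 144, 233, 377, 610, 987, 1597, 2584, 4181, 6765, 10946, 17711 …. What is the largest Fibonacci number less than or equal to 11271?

10946

10946 ≤ 11271 < 17711, so the largest Fibonacci number not exceeding 11271 is 10946.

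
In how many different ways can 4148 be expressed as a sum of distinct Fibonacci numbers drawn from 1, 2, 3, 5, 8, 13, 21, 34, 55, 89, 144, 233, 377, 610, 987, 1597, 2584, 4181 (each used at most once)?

16

4148 = 2584+987+377+144+55+1 = 2584+987+377+144+34+21+1 = 2584+987+377+144+34+13+8+1 = 2584+987+377+89+55+34+21+1 = … (12 more), for 16 in all.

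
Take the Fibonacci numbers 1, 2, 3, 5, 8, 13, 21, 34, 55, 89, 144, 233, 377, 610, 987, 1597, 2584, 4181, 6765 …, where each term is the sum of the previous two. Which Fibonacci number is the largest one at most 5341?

4181 ≤ 5341 < 6765, so the largest Fibonacci number not exceeding 5341 is 4181.

4181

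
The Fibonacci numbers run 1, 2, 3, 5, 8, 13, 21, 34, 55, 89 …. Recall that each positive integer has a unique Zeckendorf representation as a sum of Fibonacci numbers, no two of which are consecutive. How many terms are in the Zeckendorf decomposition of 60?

Greedy algorithm:
60: greatest Fibonacci not exceeding it is 55, leaving 5
5: greatest Fibonacci not exceeding it is 5, leaving 0
60 = 55 + 5, which has 2 terms.

2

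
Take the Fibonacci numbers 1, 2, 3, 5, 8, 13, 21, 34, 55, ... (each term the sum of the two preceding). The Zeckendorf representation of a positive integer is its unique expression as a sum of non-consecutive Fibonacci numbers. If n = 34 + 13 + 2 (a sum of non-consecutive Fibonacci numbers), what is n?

49

34 + 13 + 2 = 49.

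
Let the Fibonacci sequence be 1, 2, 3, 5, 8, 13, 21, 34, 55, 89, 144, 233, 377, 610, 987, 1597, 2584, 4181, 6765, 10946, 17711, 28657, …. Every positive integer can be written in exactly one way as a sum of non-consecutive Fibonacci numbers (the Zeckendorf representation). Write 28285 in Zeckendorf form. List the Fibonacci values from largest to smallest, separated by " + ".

Greedy algorithm:
subtract 17711 from 28285: 10574 remains
subtract 6765 from 10574: 3809 remains
subtract 2584 from 3809: 1225 remains
subtract 987 from 1225: 238 remains
subtract 233 from 238: 5 remains
subtract 5 from 5: 0 remains
So 28285 = 17711 + 6765 + 2584 + 987 + 233 + 5, with no two terms consecutive in the sequence.

17711 + 6765 + 2584 + 987 + 233 + 5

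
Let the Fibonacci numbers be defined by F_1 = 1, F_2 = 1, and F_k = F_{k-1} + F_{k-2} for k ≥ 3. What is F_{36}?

Iterating the recurrence up to F_{28} = 317811 and F_{27} = 196418:
F_{29} = F_{28} + F_{27} = 317811 + 196418 = 514229
F_{30} = F_{29} + F_{28} = 514229 + 317811 = 832040
F_{31} = F_{30} + F_{29} = 832040 + 514229 = 1346269
F_{32} = F_{31} + F_{30} = 1346269 + 832040 = 2178309
F_{33} = F_{32} + F_{31} = 2178309 + 1346269 = 3524578
F_{34} = F_{33} + F_{32} = 3524578 + 2178309 = 5702887
F_{35} = F_{34} + F_{33} = 5702887 + 3524578 = 9227465
F_{36} = F_{35} + F_{34} = 9227465 + 5702887 = 14930352

14930352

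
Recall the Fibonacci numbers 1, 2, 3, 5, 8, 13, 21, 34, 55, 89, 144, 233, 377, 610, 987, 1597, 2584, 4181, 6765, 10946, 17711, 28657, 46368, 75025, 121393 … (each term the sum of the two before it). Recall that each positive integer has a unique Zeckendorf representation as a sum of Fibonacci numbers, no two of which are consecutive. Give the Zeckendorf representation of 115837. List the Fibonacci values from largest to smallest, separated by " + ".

115837 − 75025 = 40812
40812 − 28657 = 12155
12155 − 10946 = 1209
1209 − 987 = 222
222 − 144 = 78
78 − 55 = 23
23 − 21 = 2
2 − 2 = 0
So 115837 = 75025 + 28657 + 10946 + 987 + 144 + 55 + 21 + 2, with no two terms consecutive in the sequence.

75025 + 28657 + 10946 + 987 + 144 + 55 + 21 + 2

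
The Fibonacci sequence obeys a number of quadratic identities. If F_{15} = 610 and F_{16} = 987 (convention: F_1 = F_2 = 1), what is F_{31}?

By F_{2k+1} = F_k² + F_{k+1}²: F_{31} = 610² + 987² = 372100 + 974169 = 1346269.

1346269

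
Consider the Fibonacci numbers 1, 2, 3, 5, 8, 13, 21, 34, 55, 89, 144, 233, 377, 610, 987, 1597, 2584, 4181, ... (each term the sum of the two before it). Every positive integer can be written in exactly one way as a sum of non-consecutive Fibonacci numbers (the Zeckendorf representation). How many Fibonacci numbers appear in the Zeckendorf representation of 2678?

Repeatedly subtract the largest Fibonacci number that fits:
take 2584 (≤ 2678); 2678 − 2584 = 94
take 89 (≤ 94); 94 − 89 = 5
take 5 (≤ 5); 5 − 5 = 0
2678 = 2584 + 89 + 5, which has 3 terms.

3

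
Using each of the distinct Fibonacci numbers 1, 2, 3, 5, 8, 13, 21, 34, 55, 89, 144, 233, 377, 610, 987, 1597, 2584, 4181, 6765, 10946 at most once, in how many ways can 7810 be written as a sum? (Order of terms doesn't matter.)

71

Starting from the Zeckendorf form and repeatedly splitting a term F_k into F_{k−1} + F_{k−2} (when neither is already used) reaches every representation.
7810 = 6765+987+55+3 = 6765+987+55+2+1 = 6765+987+34+21+3 = 6765+610+377+55+3 = … (67 more), for 71 in all.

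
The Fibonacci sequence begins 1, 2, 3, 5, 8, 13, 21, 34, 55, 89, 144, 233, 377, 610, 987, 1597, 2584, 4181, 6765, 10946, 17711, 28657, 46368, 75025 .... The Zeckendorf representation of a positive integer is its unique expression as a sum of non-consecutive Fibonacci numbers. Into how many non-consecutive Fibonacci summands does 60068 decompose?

46368 ≤ 60068 < 75025, so take 46368; remainder 13700
10946 ≤ 13700 < 17711, so take 10946; remainder 2754
2584 ≤ 2754 < 4181, so take 2584; remainder 170
144 ≤ 170 < 233, so take 144; remainder 26
21 ≤ 26 < 34, so take 21; remainder 5
5 ≤ 5 < 8, so take 5; remainder 0
60068 = 46368 + 10946 + 2584 + 144 + 21 + 5, which has 6 terms.

6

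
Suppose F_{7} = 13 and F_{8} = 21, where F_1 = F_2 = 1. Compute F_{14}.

By the doubling identity F_{2k} = F_k(2F_{k+1} − F_k): F_{14} = 13·(2·21 − 13) = 13·29 = 377.

377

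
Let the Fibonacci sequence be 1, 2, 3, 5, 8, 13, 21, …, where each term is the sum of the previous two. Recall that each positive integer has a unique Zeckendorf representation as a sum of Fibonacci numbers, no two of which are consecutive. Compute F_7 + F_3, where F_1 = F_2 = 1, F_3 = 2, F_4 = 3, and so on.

15

F_7 + F_3 = 13 + 2 = 15.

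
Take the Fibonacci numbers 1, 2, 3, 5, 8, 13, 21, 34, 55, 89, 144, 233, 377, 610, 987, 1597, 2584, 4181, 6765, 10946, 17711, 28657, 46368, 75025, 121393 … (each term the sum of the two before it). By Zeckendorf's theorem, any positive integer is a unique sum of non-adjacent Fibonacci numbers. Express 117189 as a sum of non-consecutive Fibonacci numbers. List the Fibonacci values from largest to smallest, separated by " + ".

75025 + 28657 + 10946 + 1597 + 610 + 233 + 89 + 21 + 8 + 3

largest Fibonacci ≤ 117189 is 75025; 117189 − 75025 = 42164
largest Fibonacci ≤ 42164 is 28657; 42164 − 28657 = 13507
largest Fibonacci ≤ 13507 is 10946; 13507 − 10946 = 2561
largest Fibonacci ≤ 2561 is 1597; 2561 − 1597 = 964
largest Fibonacci ≤ 964 is 610; 964 − 610 = 354
largest Fibonacci ≤ 354 is 233; 354 − 233 = 121
largest Fibonacci ≤ 121 is 89; 121 − 89 = 32
largest Fibonacci ≤ 32 is 21; 32 − 21 = 11
largest Fibonacci ≤ 11 is 8; 11 − 8 = 3
largest Fibonacci ≤ 3 is 3; 3 − 3 = 0
So 117189 = 75025 + 28657 + 10946 + 1597 + 610 + 233 + 89 + 21 + 8 + 3, with no two terms consecutive in the sequence.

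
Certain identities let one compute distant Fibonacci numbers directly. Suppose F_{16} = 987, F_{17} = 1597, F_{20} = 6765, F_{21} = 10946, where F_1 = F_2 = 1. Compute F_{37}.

By the addition formula F_{m+n} = F_m F_{n+1} + F_{m−1} F_n with m=17, n=20: F_{37} = 1597·10946 + 987·6765 = 17480762 + 6677055 = 24157817.

24157817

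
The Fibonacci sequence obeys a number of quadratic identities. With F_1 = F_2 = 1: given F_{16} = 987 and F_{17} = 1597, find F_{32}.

By the doubling identity F_{2k} = F_k(2F_{k+1} − F_k): F_{32} = 987·(2·1597 − 987) = 987·2207 = 2178309.

2178309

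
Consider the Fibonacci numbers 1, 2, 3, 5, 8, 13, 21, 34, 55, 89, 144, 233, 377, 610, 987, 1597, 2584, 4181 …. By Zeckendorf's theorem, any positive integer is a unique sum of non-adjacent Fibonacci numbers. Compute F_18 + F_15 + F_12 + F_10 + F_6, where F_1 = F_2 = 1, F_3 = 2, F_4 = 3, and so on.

3401

F_18 + F_15 + F_12 + F_10 + F_6 = 2584 + 610 + 144 + 55 + 8 = 3401.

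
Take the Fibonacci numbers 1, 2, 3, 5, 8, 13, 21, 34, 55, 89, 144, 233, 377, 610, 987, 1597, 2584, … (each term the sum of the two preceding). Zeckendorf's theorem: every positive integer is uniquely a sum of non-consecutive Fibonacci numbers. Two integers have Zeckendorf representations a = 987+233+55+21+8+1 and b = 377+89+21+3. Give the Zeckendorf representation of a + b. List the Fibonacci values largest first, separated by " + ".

1597 + 144 + 34 + 13 + 5 + 2

The two numbers are 1305 and 490, so their sum is 1795.
take 1597 (≤ 1795); 1795 − 1597 = 198
take 144 (≤ 198); 198 − 144 = 54
take 34 (≤ 54); 54 − 34 = 20
take 13 (≤ 20); 20 − 13 = 7
take 5 (≤ 7); 7 − 5 = 2
take 2 (≤ 2); 2 − 2 = 0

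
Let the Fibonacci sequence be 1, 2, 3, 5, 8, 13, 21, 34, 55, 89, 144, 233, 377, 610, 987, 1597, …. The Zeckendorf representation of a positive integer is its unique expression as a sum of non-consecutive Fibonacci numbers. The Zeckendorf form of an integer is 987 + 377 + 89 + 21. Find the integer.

1474

987 + 377 + 89 + 21 = 1474.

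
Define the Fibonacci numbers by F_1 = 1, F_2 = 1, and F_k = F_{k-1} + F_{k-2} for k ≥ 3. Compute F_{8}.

21

F_{2} = F_{1} + F_{0} = 1 + 0 = 1
F_{3} = F_{2} + F_{1} = 1 + 1 = 2
F_{4} = F_{3} + F_{2} = 2 + 1 = 3
F_{5} = F_{4} + F_{3} = 3 + 2 = 5
F_{6} = F_{5} + F_{4} = 5 + 3 = 8
F_{7} = F_{6} + F_{5} = 8 + 5 = 13
F_{8} = F_{7} + F_{6} = 13 + 8 = 21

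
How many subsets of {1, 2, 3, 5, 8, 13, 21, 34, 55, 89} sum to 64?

Starting from the Zeckendorf form and repeatedly splitting a term F_k into F_{k−1} + F_{k−2} (when neither is already used) reaches every representation.
64 = 55+8+1 = 55+5+3+1 = 34+21+8+1 = 34+21+5+3+1 = … (1 more), for 5 in all.

5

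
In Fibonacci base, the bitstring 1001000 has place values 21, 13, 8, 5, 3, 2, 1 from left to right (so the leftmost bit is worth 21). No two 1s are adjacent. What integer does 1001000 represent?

26

Summing the place values of the 1 bits: 21 + 5 = 26.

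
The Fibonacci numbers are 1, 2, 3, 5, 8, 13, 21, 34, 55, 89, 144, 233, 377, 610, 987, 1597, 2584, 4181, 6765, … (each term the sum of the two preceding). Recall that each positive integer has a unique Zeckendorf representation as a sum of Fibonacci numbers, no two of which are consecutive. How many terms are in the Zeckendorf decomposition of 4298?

5

subtract 4181 from 4298: 117 remains
subtract 89 from 117: 28 remains
subtract 21 from 28: 7 remains
subtract 5 from 7: 2 remains
subtract 2 from 2: 0 remains
4298 = 4181 + 89 + 21 + 5 + 2, which has 5 terms.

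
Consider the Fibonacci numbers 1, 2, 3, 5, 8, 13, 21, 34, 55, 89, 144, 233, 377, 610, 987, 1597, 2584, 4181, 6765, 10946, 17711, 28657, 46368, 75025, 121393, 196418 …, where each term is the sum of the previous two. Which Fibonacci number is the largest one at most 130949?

121393

121393 ≤ 130949 < 196418, so the largest Fibonacci number not exceeding 130949 is 121393.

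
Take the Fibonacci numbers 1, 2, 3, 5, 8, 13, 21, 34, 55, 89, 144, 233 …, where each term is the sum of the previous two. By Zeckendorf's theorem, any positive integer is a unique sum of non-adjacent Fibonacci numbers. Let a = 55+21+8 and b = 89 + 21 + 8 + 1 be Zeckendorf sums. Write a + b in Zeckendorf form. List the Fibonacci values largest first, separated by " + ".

The two numbers are 84 and 119, so their sum is 203.
144 ≤ 203 < 233, so take 144; remainder 59
55 ≤ 59 < 89, so take 55; remainder 4
3 ≤ 4 < 5, so take 3; remainder 1
1 ≤ 1 < 2, so take 1; remainder 0

144 + 55 + 3 + 1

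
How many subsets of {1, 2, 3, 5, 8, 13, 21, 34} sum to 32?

4

Starting from the Zeckendorf form and repeatedly splitting a term F_k into F_{k−1} + F_{k−2} (when neither is already used) reaches every representation.
32 = 21+8+3 = 21+8+2+1 = 21+5+3+2+1 = … (1 more), for 4 in all.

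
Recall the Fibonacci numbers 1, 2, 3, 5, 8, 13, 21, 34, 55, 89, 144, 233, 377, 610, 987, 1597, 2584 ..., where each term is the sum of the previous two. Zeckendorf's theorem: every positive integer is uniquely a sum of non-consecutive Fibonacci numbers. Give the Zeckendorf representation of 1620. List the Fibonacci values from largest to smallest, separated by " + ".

1597 + 21 + 2

Greedily peel off the largest Fibonacci term at each step:
largest Fibonacci ≤ 1620 is 1597; 1620 − 1597 = 23
largest Fibonacci ≤ 23 is 21; 23 − 21 = 2
largest Fibonacci ≤ 2 is 2; 2 − 2 = 0
So 1620 = 1597 + 21 + 2, with no two terms consecutive in the sequence.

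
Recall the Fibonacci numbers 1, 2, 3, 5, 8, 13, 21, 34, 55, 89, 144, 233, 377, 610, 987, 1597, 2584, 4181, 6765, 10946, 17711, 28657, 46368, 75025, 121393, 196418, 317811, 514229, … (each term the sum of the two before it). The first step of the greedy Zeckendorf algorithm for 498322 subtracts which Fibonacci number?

317811 ≤ 498322 < 514229, so the largest Fibonacci number not exceeding 498322 is 317811.

317811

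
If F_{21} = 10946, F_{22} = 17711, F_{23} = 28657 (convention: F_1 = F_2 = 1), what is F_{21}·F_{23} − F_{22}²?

1

10946·28657 − 17711² = 313679522 − 313679521 = 1. (Cassini's identity: F_{k−1}F_{k+1} − F_k² = (−1)^k.)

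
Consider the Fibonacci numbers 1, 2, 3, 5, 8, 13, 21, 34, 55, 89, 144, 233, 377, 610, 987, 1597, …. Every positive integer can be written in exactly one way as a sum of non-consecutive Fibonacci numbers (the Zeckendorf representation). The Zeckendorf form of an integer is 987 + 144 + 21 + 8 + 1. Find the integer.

1161

987 + 144 + 21 + 8 + 1 = 1161.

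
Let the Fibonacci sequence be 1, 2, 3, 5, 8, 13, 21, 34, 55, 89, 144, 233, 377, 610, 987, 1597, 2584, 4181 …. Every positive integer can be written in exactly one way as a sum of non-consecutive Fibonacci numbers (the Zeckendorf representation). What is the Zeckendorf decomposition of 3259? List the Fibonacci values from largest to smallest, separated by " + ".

2584 + 610 + 55 + 8 + 2

largest Fibonacci ≤ 3259 is 2584; 3259 − 2584 = 675
largest Fibonacci ≤ 675 is 610; 675 − 610 = 65
largest Fibonacci ≤ 65 is 55; 65 − 55 = 10
largest Fibonacci ≤ 10 is 8; 10 − 8 = 2
largest Fibonacci ≤ 2 is 2; 2 − 2 = 0
So 3259 = 2584 + 610 + 55 + 8 + 2, with no two terms consecutive in the sequence.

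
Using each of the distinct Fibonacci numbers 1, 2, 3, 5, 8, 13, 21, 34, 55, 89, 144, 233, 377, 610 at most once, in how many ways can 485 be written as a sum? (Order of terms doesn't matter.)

14

485 = 377+89+13+5+1 = 377+89+13+3+2+1 = 377+55+34+13+5+1 = 233+144+89+13+5+1 = 377+89+8+5+3+2+1 = … (9 more), for 14 in all.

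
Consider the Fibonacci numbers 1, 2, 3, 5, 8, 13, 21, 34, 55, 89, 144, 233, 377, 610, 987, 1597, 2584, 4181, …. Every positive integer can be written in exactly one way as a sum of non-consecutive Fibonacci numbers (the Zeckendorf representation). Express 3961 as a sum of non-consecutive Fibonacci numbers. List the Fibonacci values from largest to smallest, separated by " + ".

Repeatedly subtract the largest Fibonacci number that fits:
2584 ≤ 3961 < 4181, so take 2584; remainder 1377
987 ≤ 1377 < 1597, so take 987; remainder 390
377 ≤ 390 < 610, so take 377; remainder 13
13 ≤ 13 < 21, so take 13; remainder 0
So 3961 = 2584 + 987 + 377 + 13, with no two terms consecutive in the sequence.

2584 + 987 + 377 + 13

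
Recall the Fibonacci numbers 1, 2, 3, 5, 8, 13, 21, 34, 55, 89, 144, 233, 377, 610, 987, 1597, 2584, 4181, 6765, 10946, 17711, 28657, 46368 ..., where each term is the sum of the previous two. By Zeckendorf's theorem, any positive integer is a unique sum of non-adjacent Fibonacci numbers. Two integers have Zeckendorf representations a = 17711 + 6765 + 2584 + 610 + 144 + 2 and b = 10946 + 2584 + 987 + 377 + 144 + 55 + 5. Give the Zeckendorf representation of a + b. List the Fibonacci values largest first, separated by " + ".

The two numbers are 27816 and 15098, so their sum is 42914.
take 28657 (≤ 42914); 42914 − 28657 = 14257
take 10946 (≤ 14257); 14257 − 10946 = 3311
take 2584 (≤ 3311); 3311 − 2584 = 727
take 610 (≤ 727); 727 − 610 = 117
take 89 (≤ 117); 117 − 89 = 28
take 21 (≤ 28); 28 − 21 = 7
take 5 (≤ 7); 7 − 5 = 2
take 2 (≤ 2); 2 − 2 = 0

28657 + 10946 + 2584 + 610 + 89 + 21 + 5 + 2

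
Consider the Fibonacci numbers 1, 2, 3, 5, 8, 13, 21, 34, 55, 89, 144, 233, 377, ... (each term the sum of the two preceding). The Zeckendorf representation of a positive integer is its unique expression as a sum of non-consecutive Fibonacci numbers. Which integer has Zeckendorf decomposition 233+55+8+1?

233+55+8+1 = 297.

297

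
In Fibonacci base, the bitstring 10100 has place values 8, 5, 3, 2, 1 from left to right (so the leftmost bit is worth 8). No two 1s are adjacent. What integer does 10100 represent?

Summing the place values of the 1 bits: 8 + 3 = 11.

11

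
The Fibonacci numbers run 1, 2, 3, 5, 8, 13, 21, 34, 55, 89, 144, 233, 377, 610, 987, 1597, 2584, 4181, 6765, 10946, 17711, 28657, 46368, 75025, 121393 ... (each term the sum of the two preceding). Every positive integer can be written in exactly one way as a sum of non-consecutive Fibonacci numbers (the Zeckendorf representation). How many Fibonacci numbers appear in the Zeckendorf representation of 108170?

8

Greedily peel off the largest Fibonacci term at each step:
take 75025 (≤ 108170); 108170 − 75025 = 33145
take 28657 (≤ 33145); 33145 − 28657 = 4488
take 4181 (≤ 4488); 4488 − 4181 = 307
take 233 (≤ 307); 307 − 233 = 74
take 55 (≤ 74); 74 − 55 = 19
take 13 (≤ 19); 19 − 13 = 6
take 5 (≤ 6); 6 − 5 = 1
take 1 (≤ 1); 1 − 1 = 0
108170 = 75025 + 28657 + 4181 + 233 + 55 + 13 + 5 + 1, which has 8 terms.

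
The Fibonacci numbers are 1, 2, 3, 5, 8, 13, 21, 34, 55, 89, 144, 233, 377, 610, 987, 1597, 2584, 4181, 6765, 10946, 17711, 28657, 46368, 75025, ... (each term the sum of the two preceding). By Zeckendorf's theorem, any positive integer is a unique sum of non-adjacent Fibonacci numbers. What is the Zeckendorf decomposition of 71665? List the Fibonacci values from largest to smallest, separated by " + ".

46368 + 17711 + 6765 + 610 + 144 + 55 + 8 + 3 + 1

Greedy algorithm:
71665: greatest Fibonacci not exceeding it is 46368, leaving 25297
25297: greatest Fibonacci not exceeding it is 17711, leaving 7586
7586: greatest Fibonacci not exceeding it is 6765, leaving 821
821: greatest Fibonacci not exceeding it is 610, leaving 211
211: greatest Fibonacci not exceeding it is 144, leaving 67
67: greatest Fibonacci not exceeding it is 55, leaving 12
12: greatest Fibonacci not exceeding it is 8, leaving 4
4: greatest Fibonacci not exceeding it is 3, leaving 1
1: greatest Fibonacci not exceeding it is 1, leaving 0
So 71665 = 46368 + 17711 + 6765 + 610 + 144 + 55 + 8 + 3 + 1, with no two terms consecutive in the sequence.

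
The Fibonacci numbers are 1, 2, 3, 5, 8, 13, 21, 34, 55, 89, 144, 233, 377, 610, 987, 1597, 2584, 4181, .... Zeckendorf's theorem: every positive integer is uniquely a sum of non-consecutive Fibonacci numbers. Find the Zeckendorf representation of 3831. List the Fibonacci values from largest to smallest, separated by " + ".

2584 + 987 + 233 + 21 + 5 + 1

Greedily peel off the largest Fibonacci term at each step:
largest Fibonacci ≤ 3831 is 2584; 3831 − 2584 = 1247
largest Fibonacci ≤ 1247 is 987; 1247 − 987 = 260
largest Fibonacci ≤ 260 is 233; 260 − 233 = 27
largest Fibonacci ≤ 27 is 21; 27 − 21 = 6
largest Fibonacci ≤ 6 is 5; 6 − 5 = 1
largest Fibonacci ≤ 1 is 1; 1 − 1 = 0
So 3831 = 2584 + 987 + 233 + 21 + 5 + 1, with no two terms consecutive in the sequence.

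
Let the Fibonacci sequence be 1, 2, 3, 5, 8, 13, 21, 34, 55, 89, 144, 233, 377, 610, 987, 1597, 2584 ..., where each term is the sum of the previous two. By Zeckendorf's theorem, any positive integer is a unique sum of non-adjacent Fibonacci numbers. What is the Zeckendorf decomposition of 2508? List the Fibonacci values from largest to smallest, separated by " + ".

1597 + 610 + 233 + 55 + 13

Greedily peel off the largest Fibonacci term at each step:
1597 ≤ 2508 < 2584, so take 1597; remainder 911
610 ≤ 911 < 987, so take 610; remainder 301
233 ≤ 301 < 377, so take 233; remainder 68
55 ≤ 68 < 89, so take 55; remainder 13
13 ≤ 13 < 21, so take 13; remainder 0
So 2508 = 1597 + 610 + 233 + 55 + 13, with no two terms consecutive in the sequence.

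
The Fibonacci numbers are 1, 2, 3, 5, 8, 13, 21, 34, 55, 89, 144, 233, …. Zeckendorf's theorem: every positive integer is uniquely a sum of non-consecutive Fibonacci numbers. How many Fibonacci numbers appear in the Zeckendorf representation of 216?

5

144 ≤ 216 < 233, so take 144; remainder 72
55 ≤ 72 < 89, so take 55; remainder 17
13 ≤ 17 < 21, so take 13; remainder 4
3 ≤ 4 < 5, so take 3; remainder 1
1 ≤ 1 < 2, so take 1; remainder 0
216 = 144 + 55 + 13 + 3 + 1, which has 5 terms.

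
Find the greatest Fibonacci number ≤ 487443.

317811

317811 ≤ 487443 < 514229, so the largest Fibonacci number not exceeding 487443 is 317811.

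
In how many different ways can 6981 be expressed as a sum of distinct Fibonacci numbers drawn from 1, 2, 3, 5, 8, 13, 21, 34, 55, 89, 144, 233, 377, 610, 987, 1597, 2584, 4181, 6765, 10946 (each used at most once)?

6981 = 6765+144+55+13+3+1 = 6765+144+55+8+5+3+1 = 6765+144+34+21+13+3+1 = 4181+2584+144+55+13+3+1 = … (22 more), for 26 in all.

26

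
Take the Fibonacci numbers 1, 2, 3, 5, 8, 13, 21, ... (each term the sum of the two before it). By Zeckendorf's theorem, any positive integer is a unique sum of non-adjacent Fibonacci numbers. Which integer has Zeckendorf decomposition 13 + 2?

15

13 + 2 = 15.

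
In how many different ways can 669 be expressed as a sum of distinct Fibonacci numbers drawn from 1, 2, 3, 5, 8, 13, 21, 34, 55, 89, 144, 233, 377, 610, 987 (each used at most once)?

Each representation comes from the Zeckendorf form by replacing some F_k with F_{k−1} + F_{k−2} where possible.
669 = 610+55+3+1 = 610+34+21+3+1 = 377+233+55+3+1 = … (6 more), for 9 in all.

9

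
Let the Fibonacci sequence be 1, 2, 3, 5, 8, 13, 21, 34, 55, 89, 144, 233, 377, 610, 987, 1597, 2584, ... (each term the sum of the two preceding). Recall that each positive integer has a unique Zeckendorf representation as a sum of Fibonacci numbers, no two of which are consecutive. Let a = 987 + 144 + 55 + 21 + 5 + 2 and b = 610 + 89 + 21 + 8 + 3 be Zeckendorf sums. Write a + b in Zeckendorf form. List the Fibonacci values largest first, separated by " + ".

1597 + 233 + 89 + 21 + 5

The two numbers are 1214 and 731, so their sum is 1945.
largest Fibonacci ≤ 1945 is 1597; 1945 − 1597 = 348
largest Fibonacci ≤ 348 is 233; 348 − 233 = 115
largest Fibonacci ≤ 115 is 89; 115 − 89 = 26
largest Fibonacci ≤ 26 is 21; 26 − 21 = 5
largest Fibonacci ≤ 5 is 5; 5 − 5 = 0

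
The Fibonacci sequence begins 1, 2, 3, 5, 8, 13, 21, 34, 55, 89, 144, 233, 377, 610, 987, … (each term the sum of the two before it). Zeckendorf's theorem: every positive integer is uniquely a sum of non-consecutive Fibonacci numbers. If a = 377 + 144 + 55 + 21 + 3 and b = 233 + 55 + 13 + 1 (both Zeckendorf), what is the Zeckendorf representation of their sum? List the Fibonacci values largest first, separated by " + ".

The two numbers are 600 and 302, so their sum is 902.
Greedy algorithm:
610 ≤ 902 < 987, so take 610; remainder 292
233 ≤ 292 < 377, so take 233; remainder 59
55 ≤ 59 < 89, so take 55; remainder 4
3 ≤ 4 < 5, so take 3; remainder 1
1 ≤ 1 < 2, so take 1; remainder 0

610 + 233 + 55 + 3 + 1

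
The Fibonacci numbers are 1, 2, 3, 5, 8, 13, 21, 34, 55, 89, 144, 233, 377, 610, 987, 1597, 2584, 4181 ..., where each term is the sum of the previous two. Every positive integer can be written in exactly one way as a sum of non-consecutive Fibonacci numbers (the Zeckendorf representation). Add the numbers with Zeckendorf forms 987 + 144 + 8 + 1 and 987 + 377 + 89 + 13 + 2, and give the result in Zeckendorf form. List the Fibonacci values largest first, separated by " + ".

2584 + 21 + 3

The two numbers are 1140 and 1468, so their sum is 2608.
Greedy algorithm:
2608: greatest Fibonacci not exceeding it is 2584, leaving 24
24: greatest Fibonacci not exceeding it is 21, leaving 3
3: greatest Fibonacci not exceeding it is 3, leaving 0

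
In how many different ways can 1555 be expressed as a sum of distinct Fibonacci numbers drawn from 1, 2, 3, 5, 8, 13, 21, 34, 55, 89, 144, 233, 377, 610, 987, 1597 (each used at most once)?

Each representation comes from the Zeckendorf form by replacing some F_k with F_{k−1} + F_{k−2} where possible.
1555 = 987+377+144+34+13 = 987+377+144+34+8+5 = 987+377+89+55+34+13 = 987+377+144+34+8+3+2 = 987+377+144+21+13+8+5 = … (15 more), for 20 in all.

20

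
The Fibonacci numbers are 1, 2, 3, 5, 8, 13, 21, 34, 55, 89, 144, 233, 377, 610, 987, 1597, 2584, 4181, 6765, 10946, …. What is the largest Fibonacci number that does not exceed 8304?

6765 ≤ 8304 < 10946, so the largest Fibonacci number not exceeding 8304 is 6765.

6765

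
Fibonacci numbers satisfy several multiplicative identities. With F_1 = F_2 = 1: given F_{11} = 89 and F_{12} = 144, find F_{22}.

By the doubling identity F_{2k} = F_k(2F_{k+1} − F_k): F_{22} = 89·(2·144 − 89) = 89·199 = 17711.

17711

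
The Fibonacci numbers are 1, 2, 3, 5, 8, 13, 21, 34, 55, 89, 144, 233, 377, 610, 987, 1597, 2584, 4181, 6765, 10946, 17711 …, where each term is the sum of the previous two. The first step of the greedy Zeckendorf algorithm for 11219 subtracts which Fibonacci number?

10946 ≤ 11219 < 17711, so the largest Fibonacci number not exceeding 11219 is 10946.

10946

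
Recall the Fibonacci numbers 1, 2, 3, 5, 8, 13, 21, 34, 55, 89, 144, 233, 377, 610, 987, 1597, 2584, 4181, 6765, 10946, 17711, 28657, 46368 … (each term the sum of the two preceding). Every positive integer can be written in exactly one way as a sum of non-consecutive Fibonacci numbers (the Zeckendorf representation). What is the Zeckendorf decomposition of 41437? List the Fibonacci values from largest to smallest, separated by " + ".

Greedy algorithm:
take 28657 (≤ 41437); 41437 − 28657 = 12780
take 10946 (≤ 12780); 12780 − 10946 = 1834
take 1597 (≤ 1834); 1834 − 1597 = 237
take 233 (≤ 237); 237 − 233 = 4
take 3 (≤ 4); 4 − 3 = 1
take 1 (≤ 1); 1 − 1 = 0
So 41437 = 28657 + 10946 + 1597 + 233 + 3 + 1, with no two terms consecutive in the sequence.

28657 + 10946 + 1597 + 233 + 3 + 1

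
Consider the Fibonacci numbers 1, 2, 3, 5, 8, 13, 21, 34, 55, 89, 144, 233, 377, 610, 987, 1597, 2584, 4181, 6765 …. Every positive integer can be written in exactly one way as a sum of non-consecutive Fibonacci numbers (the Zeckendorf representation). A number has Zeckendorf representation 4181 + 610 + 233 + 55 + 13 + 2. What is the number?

4181 + 610 + 233 + 55 + 13 + 2 = 5094.

5094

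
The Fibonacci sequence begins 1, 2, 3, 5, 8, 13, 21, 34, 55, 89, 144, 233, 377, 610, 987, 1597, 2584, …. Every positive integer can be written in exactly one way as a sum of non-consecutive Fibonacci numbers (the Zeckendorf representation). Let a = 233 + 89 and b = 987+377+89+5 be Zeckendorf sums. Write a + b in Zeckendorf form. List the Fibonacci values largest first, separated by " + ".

1597 + 144 + 34 + 5

The two numbers are 322 and 1458, so their sum is 1780.
Greedy algorithm:
1780 − 1597 = 183
183 − 144 = 39
39 − 34 = 5
5 − 5 = 0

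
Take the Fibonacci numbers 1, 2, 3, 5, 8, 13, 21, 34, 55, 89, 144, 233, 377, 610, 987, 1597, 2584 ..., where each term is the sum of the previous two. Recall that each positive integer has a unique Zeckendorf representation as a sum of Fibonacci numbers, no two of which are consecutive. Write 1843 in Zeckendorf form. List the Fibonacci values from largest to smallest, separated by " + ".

1597 + 233 + 13

Greedily peel off the largest Fibonacci term at each step:
1843: greatest Fibonacci not exceeding it is 1597, leaving 246
246: greatest Fibonacci not exceeding it is 233, leaving 13
13: greatest Fibonacci not exceeding it is 13, leaving 0
So 1843 = 1597 + 233 + 13, with no two terms consecutive in the sequence.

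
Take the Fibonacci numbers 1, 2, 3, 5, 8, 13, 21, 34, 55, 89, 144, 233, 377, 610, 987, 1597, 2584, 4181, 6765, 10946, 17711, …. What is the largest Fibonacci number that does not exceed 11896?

10946

10946 ≤ 11896 < 17711, so the largest Fibonacci number not exceeding 11896 is 10946.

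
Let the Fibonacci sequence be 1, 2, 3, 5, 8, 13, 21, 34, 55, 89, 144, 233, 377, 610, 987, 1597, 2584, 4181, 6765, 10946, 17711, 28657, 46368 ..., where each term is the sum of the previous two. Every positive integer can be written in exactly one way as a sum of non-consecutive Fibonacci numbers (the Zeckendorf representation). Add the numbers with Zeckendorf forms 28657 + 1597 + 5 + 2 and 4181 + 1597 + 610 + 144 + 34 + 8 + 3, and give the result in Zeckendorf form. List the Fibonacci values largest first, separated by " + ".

The two numbers are 30261 and 6577, so their sum is 36838.
largest Fibonacci ≤ 36838 is 28657; 36838 − 28657 = 8181
largest Fibonacci ≤ 8181 is 6765; 8181 − 6765 = 1416
largest Fibonacci ≤ 1416 is 987; 1416 − 987 = 429
largest Fibonacci ≤ 429 is 377; 429 − 377 = 52
largest Fibonacci ≤ 52 is 34; 52 − 34 = 18
largest Fibonacci ≤ 18 is 13; 18 − 13 = 5
largest Fibonacci ≤ 5 is 5; 5 − 5 = 0

28657 + 6765 + 987 + 377 + 34 + 13 + 5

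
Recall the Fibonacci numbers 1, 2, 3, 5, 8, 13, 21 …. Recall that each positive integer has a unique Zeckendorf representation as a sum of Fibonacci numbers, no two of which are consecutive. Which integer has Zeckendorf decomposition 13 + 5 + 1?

13 + 5 + 1 = 19.

19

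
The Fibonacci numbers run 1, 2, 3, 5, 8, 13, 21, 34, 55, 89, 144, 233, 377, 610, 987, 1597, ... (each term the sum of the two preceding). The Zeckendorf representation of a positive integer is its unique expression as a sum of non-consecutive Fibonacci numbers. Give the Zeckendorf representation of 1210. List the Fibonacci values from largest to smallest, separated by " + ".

987 + 144 + 55 + 21 + 3

subtract 987 from 1210: 223 remains
subtract 144 from 223: 79 remains
subtract 55 from 79: 24 remains
subtract 21 from 24: 3 remains
subtract 3 from 3: 0 remains
So 1210 = 987 + 144 + 55 + 21 + 3, with no two terms consecutive in the sequence.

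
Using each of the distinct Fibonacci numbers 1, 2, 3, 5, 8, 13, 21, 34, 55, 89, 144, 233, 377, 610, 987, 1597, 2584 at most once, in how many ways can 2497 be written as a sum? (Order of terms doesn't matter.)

16

Starting from the Zeckendorf form and repeatedly splitting a term F_k into F_{k−1} + F_{k−2} (when neither is already used) reaches every representation.
2497 = 1597+610+233+55+2 = 1597+610+233+34+21+2 = 1597+610+144+89+55+2 = 1597+610+233+34+13+8+2 = … (12 more), for 16 in all.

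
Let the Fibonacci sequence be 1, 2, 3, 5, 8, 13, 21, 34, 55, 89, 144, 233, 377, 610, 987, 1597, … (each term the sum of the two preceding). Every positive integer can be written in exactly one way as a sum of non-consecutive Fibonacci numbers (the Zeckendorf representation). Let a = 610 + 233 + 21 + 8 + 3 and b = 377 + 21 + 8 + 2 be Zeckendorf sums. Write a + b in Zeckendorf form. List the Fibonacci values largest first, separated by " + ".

987 + 233 + 55 + 8

The two numbers are 875 and 408, so their sum is 1283.
Repeatedly subtract the largest Fibonacci number that fits:
take 987 (≤ 1283); 1283 − 987 = 296
take 233 (≤ 296); 296 − 233 = 63
take 55 (≤ 63); 63 − 55 = 8
take 8 (≤ 8); 8 − 8 = 0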